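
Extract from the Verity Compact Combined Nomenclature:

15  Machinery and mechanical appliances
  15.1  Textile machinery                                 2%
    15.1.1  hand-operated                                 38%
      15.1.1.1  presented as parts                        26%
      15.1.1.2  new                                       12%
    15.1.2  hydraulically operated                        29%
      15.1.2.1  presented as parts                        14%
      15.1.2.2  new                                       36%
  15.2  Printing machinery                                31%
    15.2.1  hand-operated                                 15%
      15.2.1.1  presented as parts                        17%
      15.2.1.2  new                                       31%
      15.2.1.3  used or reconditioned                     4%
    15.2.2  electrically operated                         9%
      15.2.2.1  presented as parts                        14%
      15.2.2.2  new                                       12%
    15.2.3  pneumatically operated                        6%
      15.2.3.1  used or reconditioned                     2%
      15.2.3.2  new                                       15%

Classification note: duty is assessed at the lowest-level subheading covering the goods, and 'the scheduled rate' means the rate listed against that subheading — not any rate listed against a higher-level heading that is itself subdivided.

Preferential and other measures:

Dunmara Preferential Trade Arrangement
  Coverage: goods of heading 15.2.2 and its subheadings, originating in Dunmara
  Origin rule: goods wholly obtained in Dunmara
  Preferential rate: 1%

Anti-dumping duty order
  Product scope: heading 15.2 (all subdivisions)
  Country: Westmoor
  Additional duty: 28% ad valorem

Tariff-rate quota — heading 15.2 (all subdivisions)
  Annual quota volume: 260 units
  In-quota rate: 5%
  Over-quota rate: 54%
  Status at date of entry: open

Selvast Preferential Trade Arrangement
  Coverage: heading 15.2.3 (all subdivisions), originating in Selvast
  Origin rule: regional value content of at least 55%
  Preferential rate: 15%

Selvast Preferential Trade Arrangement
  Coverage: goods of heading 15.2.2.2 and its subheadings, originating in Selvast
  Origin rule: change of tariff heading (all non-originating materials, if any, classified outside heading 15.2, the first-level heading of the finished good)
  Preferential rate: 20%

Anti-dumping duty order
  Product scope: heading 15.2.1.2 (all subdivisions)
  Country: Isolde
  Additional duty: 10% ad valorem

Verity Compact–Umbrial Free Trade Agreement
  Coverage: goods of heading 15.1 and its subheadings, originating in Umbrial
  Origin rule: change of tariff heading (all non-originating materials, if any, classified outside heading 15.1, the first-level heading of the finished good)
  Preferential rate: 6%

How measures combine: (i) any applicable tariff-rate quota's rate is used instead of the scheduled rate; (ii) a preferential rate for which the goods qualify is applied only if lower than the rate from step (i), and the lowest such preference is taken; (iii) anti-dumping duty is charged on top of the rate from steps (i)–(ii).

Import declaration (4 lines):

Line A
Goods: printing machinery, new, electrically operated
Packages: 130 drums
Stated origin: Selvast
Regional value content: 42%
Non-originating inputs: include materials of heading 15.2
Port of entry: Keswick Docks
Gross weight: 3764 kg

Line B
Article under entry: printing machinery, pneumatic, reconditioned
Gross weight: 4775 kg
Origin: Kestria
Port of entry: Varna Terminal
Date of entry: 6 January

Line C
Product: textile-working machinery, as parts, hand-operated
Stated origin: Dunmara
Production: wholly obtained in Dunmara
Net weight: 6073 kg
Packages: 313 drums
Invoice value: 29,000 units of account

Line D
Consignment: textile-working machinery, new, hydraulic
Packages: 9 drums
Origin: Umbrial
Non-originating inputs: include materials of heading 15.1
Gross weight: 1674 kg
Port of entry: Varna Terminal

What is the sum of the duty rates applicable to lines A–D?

Line A: printing → 15.2; electrically operated → 15.2.2; new → 15.2.2.2. Scheduled 12%. quota on 15.2 open → in-quota 5%; Selvast agreement on 15.2.3: 15.2.2.2 not covered; Selvast agreement on 15.2.2.2: CTH not met. → 5%.
Line B: printing → 15.2; pneumatic → 15.2.3; reconditioned → 15.2.3.1. Scheduled 2%. quota on 15.2 open → in-quota 5%. → 5%.
Line C: textile-working → 15.1; hand-operated → 15.1.1; as parts → 15.1.1.1. Scheduled 26%. Dunmara agreement on 15.2.2: 15.1.1.1 not covered. → 26%.
Line D: textile-working → 15.1; hydraulic → 15.1.2; new → 15.1.2.2. Scheduled 36%. Umbrial agreement on 15.1: CTH not met. → 36%.
Sum: 5% + 5% + 26% + 36% = 72%.

72%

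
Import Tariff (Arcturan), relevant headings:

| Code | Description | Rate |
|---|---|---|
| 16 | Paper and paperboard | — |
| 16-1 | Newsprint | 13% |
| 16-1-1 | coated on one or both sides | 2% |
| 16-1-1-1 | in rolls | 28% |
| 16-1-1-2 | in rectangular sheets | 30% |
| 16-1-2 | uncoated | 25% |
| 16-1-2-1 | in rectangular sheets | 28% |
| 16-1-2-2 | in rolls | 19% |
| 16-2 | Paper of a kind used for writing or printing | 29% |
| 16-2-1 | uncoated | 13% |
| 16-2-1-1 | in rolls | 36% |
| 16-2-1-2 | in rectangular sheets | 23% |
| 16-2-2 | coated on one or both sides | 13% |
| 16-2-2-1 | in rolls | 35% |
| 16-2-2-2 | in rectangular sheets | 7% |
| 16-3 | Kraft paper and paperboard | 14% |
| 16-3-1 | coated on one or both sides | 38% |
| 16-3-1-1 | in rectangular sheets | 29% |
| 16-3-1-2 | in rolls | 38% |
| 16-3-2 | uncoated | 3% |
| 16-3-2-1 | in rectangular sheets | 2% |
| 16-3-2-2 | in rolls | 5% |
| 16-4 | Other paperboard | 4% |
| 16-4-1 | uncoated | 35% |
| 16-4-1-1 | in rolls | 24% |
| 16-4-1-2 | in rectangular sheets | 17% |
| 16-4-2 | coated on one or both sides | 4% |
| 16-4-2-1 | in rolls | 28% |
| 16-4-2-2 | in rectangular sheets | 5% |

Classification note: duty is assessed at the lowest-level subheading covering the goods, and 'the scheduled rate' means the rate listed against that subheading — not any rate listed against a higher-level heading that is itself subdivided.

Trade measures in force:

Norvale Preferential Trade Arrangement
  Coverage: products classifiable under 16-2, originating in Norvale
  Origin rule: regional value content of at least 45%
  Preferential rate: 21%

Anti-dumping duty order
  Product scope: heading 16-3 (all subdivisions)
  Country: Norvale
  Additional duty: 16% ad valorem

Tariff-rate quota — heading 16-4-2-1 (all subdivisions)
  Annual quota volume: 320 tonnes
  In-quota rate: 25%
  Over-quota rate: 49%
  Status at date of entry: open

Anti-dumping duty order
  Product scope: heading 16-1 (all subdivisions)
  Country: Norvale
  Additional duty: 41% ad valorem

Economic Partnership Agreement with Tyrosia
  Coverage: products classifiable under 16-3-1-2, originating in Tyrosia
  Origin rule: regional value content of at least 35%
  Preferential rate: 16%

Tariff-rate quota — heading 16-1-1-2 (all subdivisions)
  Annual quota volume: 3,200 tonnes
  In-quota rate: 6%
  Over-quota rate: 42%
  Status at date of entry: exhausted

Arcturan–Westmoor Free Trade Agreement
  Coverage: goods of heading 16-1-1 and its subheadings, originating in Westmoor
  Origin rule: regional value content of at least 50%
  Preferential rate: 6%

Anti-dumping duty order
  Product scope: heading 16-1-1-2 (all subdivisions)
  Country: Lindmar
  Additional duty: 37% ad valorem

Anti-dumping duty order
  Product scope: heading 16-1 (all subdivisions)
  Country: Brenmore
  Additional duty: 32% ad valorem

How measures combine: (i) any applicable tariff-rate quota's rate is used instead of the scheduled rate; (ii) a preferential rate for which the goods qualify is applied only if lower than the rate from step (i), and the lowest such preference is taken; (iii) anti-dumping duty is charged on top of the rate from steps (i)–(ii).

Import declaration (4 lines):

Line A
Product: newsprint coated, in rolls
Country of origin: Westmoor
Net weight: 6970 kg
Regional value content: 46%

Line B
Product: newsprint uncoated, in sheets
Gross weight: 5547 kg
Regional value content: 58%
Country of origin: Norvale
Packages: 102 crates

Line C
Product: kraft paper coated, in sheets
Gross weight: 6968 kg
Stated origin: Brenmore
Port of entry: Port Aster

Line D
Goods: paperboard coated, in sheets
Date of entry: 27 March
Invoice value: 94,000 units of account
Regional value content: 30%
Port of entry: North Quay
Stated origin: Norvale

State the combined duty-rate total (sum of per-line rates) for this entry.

Line A: newsprint → 16-1; coated → 16-1-1; in rolls → 16-1-1-1. Scheduled 28%. Westmoor agreement on 16-1-1: RVC < 50%. → 28%.
Line B: newsprint → 16-1; uncoated → 16-1-2; in sheets → 16-1-2-1. Scheduled 28%. Norvale agreement on 16-2: 16-1-2-1 not covered; anti-dumping (Norvale, 16-1): +41%; total 28% + 41% = 69%. → 69%.
Line C: kraft paper → 16-3; coated → 16-3-1; in sheets → 16-3-1-1. Scheduled 29%. No special measure applies. → 29%.
Line D: paperboard → 16-4; coated → 16-4-2; in sheets → 16-4-2-2. Scheduled 5%. Norvale agreement on 16-2: 16-4-2-2 not covered. → 5%.
Sum: 28% + 69% + 29% + 5% = 131%.

131%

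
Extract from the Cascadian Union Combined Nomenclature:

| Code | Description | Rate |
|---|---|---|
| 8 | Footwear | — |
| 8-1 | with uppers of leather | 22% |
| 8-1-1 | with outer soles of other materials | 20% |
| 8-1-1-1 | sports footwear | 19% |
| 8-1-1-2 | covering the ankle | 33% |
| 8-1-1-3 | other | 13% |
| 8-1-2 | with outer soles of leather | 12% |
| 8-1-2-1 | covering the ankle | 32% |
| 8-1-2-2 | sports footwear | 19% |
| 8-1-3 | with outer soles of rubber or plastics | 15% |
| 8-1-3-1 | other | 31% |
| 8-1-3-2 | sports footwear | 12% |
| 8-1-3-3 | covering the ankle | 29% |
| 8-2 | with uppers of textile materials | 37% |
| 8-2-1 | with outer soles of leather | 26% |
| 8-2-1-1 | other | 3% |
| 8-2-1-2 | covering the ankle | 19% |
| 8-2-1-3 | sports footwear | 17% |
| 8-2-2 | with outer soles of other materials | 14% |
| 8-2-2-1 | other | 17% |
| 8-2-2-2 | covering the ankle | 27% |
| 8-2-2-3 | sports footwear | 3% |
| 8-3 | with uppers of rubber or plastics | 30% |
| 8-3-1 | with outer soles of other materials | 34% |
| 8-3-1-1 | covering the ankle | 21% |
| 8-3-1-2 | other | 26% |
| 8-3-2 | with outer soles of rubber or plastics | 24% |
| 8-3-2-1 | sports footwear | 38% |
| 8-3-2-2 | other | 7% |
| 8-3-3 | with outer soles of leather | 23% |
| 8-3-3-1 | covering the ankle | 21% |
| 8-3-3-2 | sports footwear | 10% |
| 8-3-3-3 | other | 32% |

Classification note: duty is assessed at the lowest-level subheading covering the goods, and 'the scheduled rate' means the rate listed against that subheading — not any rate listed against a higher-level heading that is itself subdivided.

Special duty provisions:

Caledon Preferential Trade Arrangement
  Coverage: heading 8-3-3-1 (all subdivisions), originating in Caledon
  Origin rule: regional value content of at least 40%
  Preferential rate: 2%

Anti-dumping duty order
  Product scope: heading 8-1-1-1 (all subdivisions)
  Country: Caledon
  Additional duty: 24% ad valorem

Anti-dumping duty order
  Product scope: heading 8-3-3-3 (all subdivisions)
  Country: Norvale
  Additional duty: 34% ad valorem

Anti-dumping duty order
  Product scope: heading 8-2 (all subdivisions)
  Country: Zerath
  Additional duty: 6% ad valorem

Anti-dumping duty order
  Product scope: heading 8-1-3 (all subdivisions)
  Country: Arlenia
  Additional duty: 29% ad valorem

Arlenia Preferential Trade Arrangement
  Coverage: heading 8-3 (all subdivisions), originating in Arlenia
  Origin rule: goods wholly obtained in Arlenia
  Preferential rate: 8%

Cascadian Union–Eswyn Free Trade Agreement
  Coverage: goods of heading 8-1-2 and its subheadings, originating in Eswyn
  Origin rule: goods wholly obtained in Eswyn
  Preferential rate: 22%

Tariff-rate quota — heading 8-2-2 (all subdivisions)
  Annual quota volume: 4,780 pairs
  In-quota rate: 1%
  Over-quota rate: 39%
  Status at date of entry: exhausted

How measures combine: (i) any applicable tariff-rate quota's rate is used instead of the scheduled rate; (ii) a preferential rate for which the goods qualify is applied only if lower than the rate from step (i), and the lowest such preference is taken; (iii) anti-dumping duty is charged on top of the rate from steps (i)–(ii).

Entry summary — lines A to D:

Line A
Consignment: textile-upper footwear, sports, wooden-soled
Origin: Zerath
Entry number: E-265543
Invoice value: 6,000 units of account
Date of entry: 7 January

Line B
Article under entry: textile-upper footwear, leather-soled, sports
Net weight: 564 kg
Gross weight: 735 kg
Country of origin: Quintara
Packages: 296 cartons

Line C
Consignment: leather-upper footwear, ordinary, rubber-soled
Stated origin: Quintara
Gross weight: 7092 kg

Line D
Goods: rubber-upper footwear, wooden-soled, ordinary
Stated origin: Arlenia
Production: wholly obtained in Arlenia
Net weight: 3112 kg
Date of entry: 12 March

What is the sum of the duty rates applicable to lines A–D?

Line A: textile-upper → 8-2; wooden-soled → 8-2-2; sports → 8-2-2-3. Scheduled 3%. quota on 8-2-2 exhausted → over-quota 39%; anti-dumping (Zerath, 8-2): +6%; total 39% + 6% = 45%. → 45%.
Line B: textile-upper → 8-2; leather-soled → 8-2-1; sports → 8-2-1-3. Scheduled 17%. No special measure applies. → 17%.
Line C: leather-upper → 8-1; rubber-soled → 8-1-3; ordinary → 8-1-3-1. Scheduled 31%. No special measure applies. → 31%.
Line D: rubber-upper → 8-3; wooden-soled → 8-3-1; ordinary → 8-3-1-2. Scheduled 26%. Arlenia agreement on 8-3: wholly obtained → 8% available; preferential 8%. → 8%.
Sum: 45% + 17% + 31% + 8% = 101%.

101%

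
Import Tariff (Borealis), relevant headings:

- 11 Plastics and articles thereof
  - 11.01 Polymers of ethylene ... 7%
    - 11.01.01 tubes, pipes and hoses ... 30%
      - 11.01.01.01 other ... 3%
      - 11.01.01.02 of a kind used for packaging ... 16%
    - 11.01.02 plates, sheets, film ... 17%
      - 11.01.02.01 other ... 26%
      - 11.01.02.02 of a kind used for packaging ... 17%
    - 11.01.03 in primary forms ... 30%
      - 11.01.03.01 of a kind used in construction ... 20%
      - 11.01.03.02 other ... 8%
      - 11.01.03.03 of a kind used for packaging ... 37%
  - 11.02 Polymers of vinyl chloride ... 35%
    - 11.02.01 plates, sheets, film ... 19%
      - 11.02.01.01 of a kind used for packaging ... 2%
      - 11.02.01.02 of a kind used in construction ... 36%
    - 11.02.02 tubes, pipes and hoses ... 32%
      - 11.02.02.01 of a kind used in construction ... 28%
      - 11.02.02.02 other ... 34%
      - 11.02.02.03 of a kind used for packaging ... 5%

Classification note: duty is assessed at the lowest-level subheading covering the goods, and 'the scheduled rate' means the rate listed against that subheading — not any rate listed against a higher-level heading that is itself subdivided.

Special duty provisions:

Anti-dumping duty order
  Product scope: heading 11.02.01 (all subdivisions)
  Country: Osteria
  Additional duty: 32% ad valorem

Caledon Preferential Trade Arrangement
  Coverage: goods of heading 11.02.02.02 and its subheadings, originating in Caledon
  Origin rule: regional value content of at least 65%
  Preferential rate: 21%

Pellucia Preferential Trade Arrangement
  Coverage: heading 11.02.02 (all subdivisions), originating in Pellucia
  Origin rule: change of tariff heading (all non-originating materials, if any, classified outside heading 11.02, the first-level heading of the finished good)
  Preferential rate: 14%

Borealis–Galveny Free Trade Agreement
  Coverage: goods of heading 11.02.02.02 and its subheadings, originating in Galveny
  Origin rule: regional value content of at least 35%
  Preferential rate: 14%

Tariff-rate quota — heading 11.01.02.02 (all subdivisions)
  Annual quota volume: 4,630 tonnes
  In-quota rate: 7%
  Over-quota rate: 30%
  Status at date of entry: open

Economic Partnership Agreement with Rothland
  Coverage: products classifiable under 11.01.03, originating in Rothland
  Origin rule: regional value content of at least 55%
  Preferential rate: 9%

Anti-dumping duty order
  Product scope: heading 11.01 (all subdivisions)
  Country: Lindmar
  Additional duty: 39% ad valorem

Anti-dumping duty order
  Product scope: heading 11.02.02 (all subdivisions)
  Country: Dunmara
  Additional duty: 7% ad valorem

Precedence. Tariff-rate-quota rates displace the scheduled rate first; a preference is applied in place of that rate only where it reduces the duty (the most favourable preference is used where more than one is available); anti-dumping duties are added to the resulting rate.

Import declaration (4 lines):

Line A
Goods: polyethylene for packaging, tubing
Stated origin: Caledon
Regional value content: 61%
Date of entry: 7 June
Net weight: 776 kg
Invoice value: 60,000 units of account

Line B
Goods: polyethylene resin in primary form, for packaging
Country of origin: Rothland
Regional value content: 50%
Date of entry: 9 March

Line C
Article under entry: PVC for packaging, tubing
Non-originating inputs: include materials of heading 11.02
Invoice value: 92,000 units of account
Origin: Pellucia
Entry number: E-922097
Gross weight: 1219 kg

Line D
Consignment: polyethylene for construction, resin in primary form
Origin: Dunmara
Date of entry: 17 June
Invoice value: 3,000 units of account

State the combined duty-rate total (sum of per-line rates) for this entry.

78%

Line A: polyethylene → 11.01; tubing → 11.01.01; for packaging → 11.01.01.02. Scheduled 16%. Caledon agreement on 11.02.02.02: 11.01.01.02 not covered. → 16%.
Line B: polyethylene → 11.01; resin in primary form → 11.01.03; for packaging → 11.01.03.03. Scheduled 37%. Rothland agreement on 11.01.03: RVC < 55%. → 37%.
Line C: PVC → 11.02; tubing → 11.02.02; for packaging → 11.02.02.03. Scheduled 5%. Pellucia agreement on 11.02.02: CTH not met. → 5%.
Line D: polyethylene → 11.01; resin in primary form → 11.01.03; for construction → 11.01.03.01. Scheduled 20%. No special measure applies. → 20%.
Sum: 16% + 37% + 5% + 20% = 78%.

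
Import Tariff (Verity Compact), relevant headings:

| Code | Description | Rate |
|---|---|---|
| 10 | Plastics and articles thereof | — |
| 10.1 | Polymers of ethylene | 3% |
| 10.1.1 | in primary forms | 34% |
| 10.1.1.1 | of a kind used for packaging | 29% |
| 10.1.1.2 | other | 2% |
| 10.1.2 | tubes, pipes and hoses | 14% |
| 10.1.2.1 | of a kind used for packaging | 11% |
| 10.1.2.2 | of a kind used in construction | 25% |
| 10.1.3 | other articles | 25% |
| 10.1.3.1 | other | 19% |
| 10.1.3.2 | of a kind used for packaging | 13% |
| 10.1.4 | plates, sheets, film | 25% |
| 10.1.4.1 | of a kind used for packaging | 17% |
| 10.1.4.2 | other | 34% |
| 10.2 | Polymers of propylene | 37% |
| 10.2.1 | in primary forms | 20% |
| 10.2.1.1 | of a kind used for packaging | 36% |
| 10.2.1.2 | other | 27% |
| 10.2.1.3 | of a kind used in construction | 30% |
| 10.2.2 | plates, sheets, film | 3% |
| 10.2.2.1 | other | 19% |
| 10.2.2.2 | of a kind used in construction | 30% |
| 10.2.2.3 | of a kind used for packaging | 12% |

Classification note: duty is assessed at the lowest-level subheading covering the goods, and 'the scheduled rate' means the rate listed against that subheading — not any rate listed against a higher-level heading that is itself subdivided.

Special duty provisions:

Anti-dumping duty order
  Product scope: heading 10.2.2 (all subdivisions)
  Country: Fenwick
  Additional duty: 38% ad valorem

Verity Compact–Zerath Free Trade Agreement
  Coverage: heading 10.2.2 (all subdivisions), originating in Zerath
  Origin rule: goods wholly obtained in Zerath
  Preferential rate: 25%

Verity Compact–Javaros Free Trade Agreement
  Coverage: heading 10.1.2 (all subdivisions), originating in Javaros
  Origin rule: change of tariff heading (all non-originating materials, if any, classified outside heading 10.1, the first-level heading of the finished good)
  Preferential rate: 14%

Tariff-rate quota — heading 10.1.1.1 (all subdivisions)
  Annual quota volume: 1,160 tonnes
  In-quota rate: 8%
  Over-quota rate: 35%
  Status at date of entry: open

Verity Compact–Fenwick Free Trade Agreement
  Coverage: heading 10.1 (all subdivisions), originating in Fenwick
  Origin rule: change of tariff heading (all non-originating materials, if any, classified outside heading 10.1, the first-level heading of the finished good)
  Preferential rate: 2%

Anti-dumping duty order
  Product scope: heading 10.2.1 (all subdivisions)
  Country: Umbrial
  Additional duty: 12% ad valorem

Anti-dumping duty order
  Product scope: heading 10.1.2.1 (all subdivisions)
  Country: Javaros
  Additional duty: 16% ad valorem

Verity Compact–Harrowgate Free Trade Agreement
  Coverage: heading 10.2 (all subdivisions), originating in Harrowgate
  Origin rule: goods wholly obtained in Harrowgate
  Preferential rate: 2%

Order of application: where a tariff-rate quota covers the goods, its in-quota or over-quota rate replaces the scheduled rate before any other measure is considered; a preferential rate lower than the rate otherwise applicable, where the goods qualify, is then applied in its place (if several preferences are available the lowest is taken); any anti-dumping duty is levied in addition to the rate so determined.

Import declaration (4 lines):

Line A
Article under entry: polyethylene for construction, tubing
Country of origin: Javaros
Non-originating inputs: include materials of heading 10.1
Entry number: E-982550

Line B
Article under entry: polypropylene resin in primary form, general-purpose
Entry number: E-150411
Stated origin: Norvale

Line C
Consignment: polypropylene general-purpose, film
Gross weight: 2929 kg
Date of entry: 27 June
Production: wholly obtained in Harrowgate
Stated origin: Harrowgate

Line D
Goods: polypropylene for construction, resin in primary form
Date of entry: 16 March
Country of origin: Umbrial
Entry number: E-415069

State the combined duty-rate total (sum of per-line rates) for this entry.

Line A: polyethylene → 10.1; tubing → 10.1.2; for construction → 10.1.2.2. Scheduled 25%. Javaros agreement on 10.1.2: CTH not met. → 25%.
Line B: polypropylene → 10.2; resin in primary form → 10.2.1; general-purpose → 10.2.1.2. Scheduled 27%. No special measure applies. → 27%.
Line C: polypropylene → 10.2; film → 10.2.2; general-purpose → 10.2.2.1. Scheduled 19%. Harrowgate agreement on 10.2: wholly obtained → 2% available; preferential 2%. → 2%.
Line D: polypropylene → 10.2; resin in primary form → 10.2.1; for construction → 10.2.1.3. Scheduled 30%. anti-dumping (Umbrial, 10.2.1): +12%; total 30% + 12% = 42%. → 42%.
Sum: 25% + 27% + 2% + 42% = 96%.

96%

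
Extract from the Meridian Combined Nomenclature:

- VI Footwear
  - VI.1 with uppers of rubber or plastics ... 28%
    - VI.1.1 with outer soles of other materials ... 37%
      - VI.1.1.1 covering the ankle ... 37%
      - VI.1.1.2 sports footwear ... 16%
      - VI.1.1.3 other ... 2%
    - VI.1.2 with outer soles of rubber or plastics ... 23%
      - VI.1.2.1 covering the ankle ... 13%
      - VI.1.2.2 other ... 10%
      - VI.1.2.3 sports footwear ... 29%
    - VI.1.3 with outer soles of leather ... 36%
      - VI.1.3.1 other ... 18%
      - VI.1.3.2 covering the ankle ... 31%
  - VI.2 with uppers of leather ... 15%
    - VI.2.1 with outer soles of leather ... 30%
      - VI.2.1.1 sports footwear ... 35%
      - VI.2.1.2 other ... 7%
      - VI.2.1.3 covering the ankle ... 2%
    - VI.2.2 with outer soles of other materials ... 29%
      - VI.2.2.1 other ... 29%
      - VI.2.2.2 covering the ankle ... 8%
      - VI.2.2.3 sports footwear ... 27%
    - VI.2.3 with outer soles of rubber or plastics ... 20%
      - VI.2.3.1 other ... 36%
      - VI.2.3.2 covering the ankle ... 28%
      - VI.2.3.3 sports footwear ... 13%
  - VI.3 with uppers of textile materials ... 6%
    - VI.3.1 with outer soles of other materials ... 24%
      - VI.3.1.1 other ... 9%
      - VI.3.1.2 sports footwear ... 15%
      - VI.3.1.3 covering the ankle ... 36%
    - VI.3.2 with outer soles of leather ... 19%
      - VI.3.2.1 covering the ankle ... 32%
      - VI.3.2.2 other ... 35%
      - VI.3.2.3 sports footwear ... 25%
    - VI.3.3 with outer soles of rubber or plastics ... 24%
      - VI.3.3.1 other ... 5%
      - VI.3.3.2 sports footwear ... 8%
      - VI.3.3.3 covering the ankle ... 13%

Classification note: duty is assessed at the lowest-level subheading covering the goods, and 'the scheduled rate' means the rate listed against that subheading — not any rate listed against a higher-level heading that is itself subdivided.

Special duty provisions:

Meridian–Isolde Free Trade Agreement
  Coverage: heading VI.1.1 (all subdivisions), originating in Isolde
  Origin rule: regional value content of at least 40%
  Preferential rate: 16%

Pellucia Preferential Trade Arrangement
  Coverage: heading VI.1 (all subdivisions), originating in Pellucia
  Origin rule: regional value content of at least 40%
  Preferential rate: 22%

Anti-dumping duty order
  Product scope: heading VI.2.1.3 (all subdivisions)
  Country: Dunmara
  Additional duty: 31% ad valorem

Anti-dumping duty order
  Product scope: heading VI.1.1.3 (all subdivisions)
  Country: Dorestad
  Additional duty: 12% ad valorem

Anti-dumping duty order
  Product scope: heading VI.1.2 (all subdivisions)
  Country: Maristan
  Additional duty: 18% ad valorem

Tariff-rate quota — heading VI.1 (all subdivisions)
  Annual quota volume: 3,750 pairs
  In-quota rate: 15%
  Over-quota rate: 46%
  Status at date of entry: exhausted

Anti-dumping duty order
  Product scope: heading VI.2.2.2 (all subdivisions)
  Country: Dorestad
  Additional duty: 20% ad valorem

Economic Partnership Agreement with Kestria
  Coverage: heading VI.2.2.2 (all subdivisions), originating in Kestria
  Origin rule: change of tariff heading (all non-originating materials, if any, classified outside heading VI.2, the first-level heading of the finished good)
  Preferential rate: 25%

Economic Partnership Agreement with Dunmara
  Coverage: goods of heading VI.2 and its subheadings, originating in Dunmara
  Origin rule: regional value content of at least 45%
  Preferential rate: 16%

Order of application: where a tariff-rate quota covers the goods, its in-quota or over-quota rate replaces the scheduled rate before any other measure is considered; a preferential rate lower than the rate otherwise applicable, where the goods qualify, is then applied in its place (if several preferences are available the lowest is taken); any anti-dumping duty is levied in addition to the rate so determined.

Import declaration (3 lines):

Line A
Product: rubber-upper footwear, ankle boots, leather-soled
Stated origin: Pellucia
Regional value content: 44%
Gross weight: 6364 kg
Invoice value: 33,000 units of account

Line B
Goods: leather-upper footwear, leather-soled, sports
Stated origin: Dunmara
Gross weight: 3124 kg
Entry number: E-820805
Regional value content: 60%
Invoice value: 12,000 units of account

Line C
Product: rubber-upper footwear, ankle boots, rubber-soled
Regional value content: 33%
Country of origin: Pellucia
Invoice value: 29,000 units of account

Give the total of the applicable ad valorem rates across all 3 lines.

84%

Line A: rubber-upper → VI.1; leather-soled → VI.1.3; ankle boots → VI.1.3.2. Scheduled 31%. quota on VI.1 exhausted → over-quota 46%; Pellucia agreement on VI.1: RVC ≥ 40% → 22% available; preferential 22%. → 22%.
Line B: leather-upper → VI.2; leather-soled → VI.2.1; sports → VI.2.1.1. Scheduled 35%. Dunmara agreement on VI.2: RVC ≥ 45% → 16% available; preferential 16%. → 16%.
Line C: rubber-upper → VI.1; rubber-soled → VI.1.2; ankle boots → VI.1.2.1. Scheduled 13%. quota on VI.1 exhausted → over-quota 46%; Pellucia agreement on VI.1: RVC < 40%. → 46%.
Sum: 22% + 16% + 46% = 84%.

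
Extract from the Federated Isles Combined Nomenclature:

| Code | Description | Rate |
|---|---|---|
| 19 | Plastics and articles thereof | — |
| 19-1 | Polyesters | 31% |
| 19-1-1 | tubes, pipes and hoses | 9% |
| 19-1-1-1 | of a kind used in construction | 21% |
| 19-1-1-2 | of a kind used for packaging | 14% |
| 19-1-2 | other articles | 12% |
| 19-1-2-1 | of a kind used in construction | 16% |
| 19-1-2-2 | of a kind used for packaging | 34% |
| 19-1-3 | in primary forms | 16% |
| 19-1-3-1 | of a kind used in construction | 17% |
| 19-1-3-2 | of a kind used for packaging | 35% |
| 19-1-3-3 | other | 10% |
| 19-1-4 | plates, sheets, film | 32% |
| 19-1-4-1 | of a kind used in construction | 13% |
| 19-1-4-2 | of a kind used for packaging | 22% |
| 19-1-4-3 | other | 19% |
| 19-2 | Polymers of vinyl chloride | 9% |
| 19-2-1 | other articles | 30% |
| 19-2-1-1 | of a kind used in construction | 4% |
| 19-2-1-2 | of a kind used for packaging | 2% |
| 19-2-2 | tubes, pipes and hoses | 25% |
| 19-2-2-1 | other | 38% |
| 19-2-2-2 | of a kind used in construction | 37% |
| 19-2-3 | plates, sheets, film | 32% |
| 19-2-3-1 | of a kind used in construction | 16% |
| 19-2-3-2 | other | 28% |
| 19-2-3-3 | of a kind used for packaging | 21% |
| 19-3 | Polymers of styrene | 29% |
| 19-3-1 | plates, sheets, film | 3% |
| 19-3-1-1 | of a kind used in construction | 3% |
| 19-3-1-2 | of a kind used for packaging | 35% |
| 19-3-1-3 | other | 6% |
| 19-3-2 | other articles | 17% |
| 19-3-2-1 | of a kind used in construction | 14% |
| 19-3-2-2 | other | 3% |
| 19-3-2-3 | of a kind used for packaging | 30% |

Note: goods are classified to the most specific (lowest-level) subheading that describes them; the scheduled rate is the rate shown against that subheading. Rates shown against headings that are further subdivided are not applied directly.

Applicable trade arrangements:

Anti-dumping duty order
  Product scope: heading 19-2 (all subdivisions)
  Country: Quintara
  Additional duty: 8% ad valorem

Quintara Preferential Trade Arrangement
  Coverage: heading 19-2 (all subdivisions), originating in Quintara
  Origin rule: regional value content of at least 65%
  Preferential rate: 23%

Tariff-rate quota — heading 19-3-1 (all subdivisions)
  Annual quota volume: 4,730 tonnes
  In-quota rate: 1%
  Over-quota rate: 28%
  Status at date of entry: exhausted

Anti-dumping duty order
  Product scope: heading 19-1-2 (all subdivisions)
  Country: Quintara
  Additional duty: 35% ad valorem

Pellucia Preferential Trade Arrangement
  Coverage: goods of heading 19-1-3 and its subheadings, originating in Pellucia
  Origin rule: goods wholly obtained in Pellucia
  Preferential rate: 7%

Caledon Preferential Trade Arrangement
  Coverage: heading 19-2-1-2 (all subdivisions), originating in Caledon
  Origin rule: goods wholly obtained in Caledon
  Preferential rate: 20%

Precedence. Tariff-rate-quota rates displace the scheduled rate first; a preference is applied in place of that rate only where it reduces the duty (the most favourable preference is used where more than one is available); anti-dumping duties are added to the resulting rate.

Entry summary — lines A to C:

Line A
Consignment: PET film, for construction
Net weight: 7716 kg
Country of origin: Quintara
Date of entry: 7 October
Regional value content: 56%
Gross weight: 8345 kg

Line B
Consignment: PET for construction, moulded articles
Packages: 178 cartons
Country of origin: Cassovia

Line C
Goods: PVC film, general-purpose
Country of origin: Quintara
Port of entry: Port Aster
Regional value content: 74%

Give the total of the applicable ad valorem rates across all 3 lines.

60%

Line A: PET → 19-1; film → 19-1-4; for construction → 19-1-4-1. Scheduled 13%. Quintara agreement on 19-2: 19-1-4-1 not covered. → 13%.
Line B: PET → 19-1; moulded articles → 19-1-2; for construction → 19-1-2-1. Scheduled 16%. No special measure applies. → 16%.
Line C: PVC → 19-2; film → 19-2-3; general-purpose → 19-2-3-2. Scheduled 28%. Quintara agreement on 19-2: RVC ≥ 65% → 23% available; preferential 23%; anti-dumping (Quintara, 19-2): +8%; total 23% + 8% = 31%. → 31%.
Sum: 13% + 16% + 31% = 60%.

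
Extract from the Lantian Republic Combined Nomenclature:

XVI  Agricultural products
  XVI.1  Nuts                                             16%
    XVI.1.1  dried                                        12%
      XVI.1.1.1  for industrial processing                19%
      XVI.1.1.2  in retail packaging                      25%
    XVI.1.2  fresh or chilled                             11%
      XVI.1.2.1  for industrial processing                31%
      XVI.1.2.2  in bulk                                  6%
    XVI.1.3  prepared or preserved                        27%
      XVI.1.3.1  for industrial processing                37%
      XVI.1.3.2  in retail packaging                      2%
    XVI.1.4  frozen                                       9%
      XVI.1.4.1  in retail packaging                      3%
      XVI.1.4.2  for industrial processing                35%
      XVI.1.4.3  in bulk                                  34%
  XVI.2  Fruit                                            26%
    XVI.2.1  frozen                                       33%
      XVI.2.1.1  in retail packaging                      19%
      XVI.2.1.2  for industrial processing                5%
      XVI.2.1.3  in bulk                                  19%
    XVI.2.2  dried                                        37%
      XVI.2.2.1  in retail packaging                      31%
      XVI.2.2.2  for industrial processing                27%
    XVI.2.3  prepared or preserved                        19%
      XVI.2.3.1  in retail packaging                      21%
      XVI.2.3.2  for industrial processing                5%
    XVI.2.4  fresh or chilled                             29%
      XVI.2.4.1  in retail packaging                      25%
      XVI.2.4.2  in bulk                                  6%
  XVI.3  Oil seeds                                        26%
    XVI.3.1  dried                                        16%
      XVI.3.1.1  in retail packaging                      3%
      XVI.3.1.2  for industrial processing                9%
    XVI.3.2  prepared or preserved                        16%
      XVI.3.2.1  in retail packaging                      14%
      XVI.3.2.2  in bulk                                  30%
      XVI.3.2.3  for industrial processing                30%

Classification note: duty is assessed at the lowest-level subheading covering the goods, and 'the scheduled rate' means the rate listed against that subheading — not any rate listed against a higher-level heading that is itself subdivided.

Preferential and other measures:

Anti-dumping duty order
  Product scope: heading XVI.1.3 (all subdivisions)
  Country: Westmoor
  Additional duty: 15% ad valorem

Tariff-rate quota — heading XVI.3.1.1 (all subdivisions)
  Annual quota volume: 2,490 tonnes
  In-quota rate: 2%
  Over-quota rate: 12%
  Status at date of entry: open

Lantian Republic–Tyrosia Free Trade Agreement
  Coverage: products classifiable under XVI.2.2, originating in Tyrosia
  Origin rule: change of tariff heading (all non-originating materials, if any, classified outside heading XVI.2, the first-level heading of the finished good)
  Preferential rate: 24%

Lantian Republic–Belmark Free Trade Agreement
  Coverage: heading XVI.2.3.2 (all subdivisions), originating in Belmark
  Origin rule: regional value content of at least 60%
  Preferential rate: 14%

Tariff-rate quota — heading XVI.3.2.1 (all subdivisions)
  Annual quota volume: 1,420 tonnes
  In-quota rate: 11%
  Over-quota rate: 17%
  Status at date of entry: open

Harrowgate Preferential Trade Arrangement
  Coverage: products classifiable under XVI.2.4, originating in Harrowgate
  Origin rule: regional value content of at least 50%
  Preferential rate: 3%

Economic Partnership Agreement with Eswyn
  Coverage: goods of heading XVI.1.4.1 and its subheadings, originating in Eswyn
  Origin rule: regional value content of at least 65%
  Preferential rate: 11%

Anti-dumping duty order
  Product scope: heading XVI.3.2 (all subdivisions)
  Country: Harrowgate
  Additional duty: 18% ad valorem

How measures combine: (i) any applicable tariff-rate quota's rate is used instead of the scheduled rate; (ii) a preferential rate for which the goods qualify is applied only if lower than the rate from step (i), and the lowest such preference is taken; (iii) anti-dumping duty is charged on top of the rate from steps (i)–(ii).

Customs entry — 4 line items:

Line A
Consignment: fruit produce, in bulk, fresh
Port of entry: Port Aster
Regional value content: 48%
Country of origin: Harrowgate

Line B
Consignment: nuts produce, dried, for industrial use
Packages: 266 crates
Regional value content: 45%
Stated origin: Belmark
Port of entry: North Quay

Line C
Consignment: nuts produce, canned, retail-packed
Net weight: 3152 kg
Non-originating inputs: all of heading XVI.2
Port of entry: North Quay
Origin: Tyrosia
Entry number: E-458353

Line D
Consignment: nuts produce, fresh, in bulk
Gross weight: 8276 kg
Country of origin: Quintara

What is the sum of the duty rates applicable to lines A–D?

33%

Line A: fruit → XVI.2; fresh → XVI.2.4; in bulk → XVI.2.4.2. Scheduled 6%. Harrowgate agreement on XVI.2.4: RVC < 50%. → 6%.
Line B: nuts → XVI.1; dried → XVI.1.1; for industrial use → XVI.1.1.1. Scheduled 19%. Belmark agreement on XVI.2.3.2: XVI.1.1.1 not covered. → 19%.
Line C: nuts → XVI.1; canned → XVI.1.3; retail-packed → XVI.1.3.2. Scheduled 2%. Tyrosia agreement on XVI.2.2: XVI.1.3.2 not covered. → 2%.
Line D: nuts → XVI.1; fresh → XVI.1.2; in bulk → XVI.1.2.2. Scheduled 6%. No special measure applies. → 6%.
Sum: 6% + 19% + 2% + 6% = 33%.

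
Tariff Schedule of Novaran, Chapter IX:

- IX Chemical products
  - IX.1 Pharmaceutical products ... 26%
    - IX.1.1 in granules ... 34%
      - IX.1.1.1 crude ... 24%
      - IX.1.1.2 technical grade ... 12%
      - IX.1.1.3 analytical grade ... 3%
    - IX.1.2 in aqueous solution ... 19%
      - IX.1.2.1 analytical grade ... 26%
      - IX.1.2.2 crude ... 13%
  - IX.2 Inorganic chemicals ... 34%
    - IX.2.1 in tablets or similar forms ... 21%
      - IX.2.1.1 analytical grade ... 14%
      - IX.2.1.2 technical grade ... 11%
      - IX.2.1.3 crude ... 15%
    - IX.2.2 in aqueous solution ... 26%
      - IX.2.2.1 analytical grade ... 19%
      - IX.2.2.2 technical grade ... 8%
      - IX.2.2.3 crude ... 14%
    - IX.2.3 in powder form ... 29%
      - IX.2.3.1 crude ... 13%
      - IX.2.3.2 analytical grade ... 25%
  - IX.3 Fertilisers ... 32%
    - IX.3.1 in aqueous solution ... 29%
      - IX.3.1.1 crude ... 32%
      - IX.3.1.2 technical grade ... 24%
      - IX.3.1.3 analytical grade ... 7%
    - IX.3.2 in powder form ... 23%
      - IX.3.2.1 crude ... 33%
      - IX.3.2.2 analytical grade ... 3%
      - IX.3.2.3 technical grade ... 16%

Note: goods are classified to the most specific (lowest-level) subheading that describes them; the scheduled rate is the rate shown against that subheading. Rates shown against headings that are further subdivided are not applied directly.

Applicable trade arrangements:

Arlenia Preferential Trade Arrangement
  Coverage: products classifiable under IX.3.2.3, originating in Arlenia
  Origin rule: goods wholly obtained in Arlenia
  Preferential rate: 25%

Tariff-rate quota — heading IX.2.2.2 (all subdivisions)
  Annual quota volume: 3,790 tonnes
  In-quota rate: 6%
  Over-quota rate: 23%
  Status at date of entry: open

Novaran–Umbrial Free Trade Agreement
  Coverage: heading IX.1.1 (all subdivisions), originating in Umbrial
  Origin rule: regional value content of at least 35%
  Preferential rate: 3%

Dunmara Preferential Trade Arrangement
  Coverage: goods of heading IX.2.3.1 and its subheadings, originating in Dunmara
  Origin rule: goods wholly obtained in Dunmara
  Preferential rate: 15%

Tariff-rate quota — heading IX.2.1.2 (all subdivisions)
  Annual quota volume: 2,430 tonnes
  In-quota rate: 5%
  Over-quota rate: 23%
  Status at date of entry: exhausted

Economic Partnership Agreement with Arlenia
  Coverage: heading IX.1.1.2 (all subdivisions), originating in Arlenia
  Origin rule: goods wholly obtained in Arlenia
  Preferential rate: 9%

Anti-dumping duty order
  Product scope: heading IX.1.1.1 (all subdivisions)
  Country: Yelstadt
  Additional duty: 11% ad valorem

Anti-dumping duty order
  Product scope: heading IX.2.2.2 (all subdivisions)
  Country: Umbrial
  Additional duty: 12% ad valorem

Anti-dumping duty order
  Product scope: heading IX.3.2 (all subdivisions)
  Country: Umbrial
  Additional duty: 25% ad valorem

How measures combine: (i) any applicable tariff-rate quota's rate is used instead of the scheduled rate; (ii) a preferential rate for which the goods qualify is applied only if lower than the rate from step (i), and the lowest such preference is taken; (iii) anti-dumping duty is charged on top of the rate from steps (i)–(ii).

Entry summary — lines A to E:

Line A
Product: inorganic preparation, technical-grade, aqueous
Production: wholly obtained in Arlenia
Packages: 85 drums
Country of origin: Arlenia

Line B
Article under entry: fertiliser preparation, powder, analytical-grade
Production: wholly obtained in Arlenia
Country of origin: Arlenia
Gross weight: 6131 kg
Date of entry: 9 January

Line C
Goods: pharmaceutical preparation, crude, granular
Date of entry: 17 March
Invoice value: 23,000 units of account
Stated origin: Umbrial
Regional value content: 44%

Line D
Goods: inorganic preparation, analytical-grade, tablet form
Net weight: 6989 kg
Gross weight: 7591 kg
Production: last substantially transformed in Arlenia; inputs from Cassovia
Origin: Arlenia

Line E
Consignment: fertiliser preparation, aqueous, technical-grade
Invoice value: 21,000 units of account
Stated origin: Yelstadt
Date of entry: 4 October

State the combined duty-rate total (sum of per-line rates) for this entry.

Line A: inorganic → IX.2; aqueous → IX.2.2; technical-grade → IX.2.2.2. Scheduled 8%. quota on IX.2.2.2 open → in-quota 6%; Arlenia agreement on IX.3.2.3: IX.2.2.2 not covered; Arlenia agreement on IX.1.1.2: IX.2.2.2 not covered. → 6%.
Line B: fertiliser → IX.3; powder → IX.3.2; analytical-grade → IX.3.2.2. Scheduled 3%. Arlenia agreement on IX.3.2.3: IX.3.2.2 not covered; Arlenia agreement on IX.1.1.2: IX.3.2.2 not covered. → 3%.
Line C: pharmaceutical → IX.1; granular → IX.1.1; crude → IX.1.1.1. Scheduled 24%. Umbrial agreement on IX.1.1: RVC ≥ 35% → 3% available; preferential 3%. → 3%.
Line D: inorganic → IX.2; tablet form → IX.2.1; analytical-grade → IX.2.1.1. Scheduled 14%. Arlenia agreement on IX.3.2.3: IX.2.1.1 not covered; Arlenia agreement on IX.1.1.2: IX.2.1.1 not covered. → 14%.
Line E: fertiliser → IX.3; aqueous → IX.3.1; technical-grade → IX.3.1.2. Scheduled 24%. No special measure applies. → 24%.
Sum: 6% + 3% + 3% + 14% + 24% = 50%.

50%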